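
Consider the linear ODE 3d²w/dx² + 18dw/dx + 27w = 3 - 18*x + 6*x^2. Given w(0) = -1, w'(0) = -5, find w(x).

w = 19/27 - 46*exp(-3*x)/27 - 26*x/27 + 2*x**2/9 - 247*x*exp(-3*x)/27

Divide through by 3: w'' + 6w' + 9w = 1 - 6*x + 2*x^2.
Characteristic equation r² + 6r + 9 = 0 has discriminant (6)² - 4·(9) = 0, so r = -3 is a repeated root.
Hence w_h = (C1 + C2*x)*exp(-3*x).
For the particular solution try w_p = A0 + A1*x + A2*x^2. Substituting and matching coefficients of each power of x gives A0 = 19/27, A1 = -26/27, A2 = 2/9, so w_p = 19/27 - 26*x/27 + 2*x^2/9.
General solution: w = 19/27 - 26*x/27 + 2*x^2/9 + C1*exp(-3*x) + C2*x*exp(-3*x).
Apply the initial conditions: w(0) = 19/27 + C1 = -1 and w'(0) = -26/27 + C2 - 3*C1 = -5. Solving gives C1 = -46/27, C2 = -247/27.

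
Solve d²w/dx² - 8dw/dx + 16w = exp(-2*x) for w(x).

w = exp(-2*x)/36 + C1*exp(4*x) + C2*x*exp(4*x)

Characteristic equation r² - 8r + 16 = 0 has discriminant (-8)² - 4·(16) = 0, so r = 4 is a repeated root.
Hence w_h = (C1 + C2*x)*exp(4*x).
Try w_p = A*exp(-2*x). Substituting into the equation and dividing by exp(-2*x) gives A = 1/36, so w_p = exp(-2*x)/36.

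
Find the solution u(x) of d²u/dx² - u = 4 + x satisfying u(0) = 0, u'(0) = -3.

Characteristic equation r² - 1 = 0 factors as (r + 1)(r - 1) = 0, so r = -1, 1.
Hence u_h = C1*exp(-x) + C2*exp(x).
For the particular solution try u_p = A0 + A1*x. Substituting and matching coefficients of each power of x gives A0 = -4, A1 = -1, so u_p = -4 - x.
General solution: u = -4 - x + C1*exp(-x) + C2*exp(x).
Apply the initial conditions: u(0) = -4 + C1 + C2 = 0 and u'(0) = -1 + C2 - C1 = -3. Solving gives C1 = 3, C2 = 1.

u = -4 - x + 3*exp(-x) + exp(x)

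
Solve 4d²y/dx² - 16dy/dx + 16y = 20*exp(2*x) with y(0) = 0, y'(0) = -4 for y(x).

y = -4*x*exp(2*x) + 5*x**2*exp(2*x)/2

Divide through by 4: y'' - 4y' + 4y = 5*exp(2*x).
Characteristic equation r² - 4r + 4 = 0 has discriminant (-4)² - 4·(4) = 0, so r = 2 is a repeated root.
Hence y_h = (C1 + C2*x)*exp(2*x).
Since exp(2*x) solves the homogeneous equation (r = 2 is a root of multiplicity 2), multiply the trial by x^2. Try y_p = A*x^2*exp(2*x). Substituting into the equation and dividing by exp(2*x) gives A = 5/2, so y_p = 5*x^2*exp(2*x)/2.
General solution: y = C1*exp(2*x) + 5*x^2*exp(2*x)/2 + C2*x*exp(2*x).
Apply the initial conditions: y(0) = C1 = 0 and y'(0) = C2 + 2*C1 = -4. Solving gives C1 = 0, C2 = -4.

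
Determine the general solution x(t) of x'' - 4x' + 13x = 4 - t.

x = 48/169 - t/13 + C1*cos(3*t)*exp(2*t) + C2*exp(2*t)*sin(3*t)

Characteristic equation r² - 4r + 13 = 0 has discriminant (-4)² - 4·(13) = -36 < 0, so r = 2 ± 3i.
Hence x_h = C1*cos(3*t)*exp(2*t) + C2*exp(2*t)*sin(3*t).
For the particular solution try x_p = A0 + A1*t. Substituting and matching coefficients of each power of t gives A0 = 48/169, A1 = -1/13, so x_p = 48/169 - t/13.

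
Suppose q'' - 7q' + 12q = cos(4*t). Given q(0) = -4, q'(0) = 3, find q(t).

Characteristic equation r² - 7r + 12 = 0 factors as (r - 4)(r - 3) = 0, so r = 4, 3.
Hence q_h = C1*exp(4*t) + C2*exp(3*t).
Try q_p = A*cos(4*t) + B*sin(4*t). Substituting and equating the coefficients of cos(4t) and sin(4t) gives A = -1/200, B = -7/200, so q_p = -7*sin(4*t)/200 - cos(4*t)/200.
General solution: q = -7*sin(4*t)/200 - cos(4*t)/200 + C1*exp(4*t) + C2*exp(3*t).
Apply the initial conditions: q(0) = -1/200 + C1 + C2 = -4 and q'(0) = -7/50 + 3*C2 + 4*C1 = 3. Solving gives C1 = 121/8, C2 = -478/25.

q = -478*exp(3*t)/25 - 7*sin(4*t)/200 - cos(4*t)/200 + 121*exp(4*t)/8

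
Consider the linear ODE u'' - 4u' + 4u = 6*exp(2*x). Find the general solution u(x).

u = C1*exp(2*x) + 3*x**2*exp(2*x) + C2*x*exp(2*x)

Characteristic equation r² - 4r + 4 = 0 has discriminant (-4)² - 4·(4) = 0, so r = 2 is a repeated root.
Hence u_h = (C1 + C2*x)*exp(2*x).
Since exp(2*x) solves the homogeneous equation (r = 2 is a root of multiplicity 2), multiply the trial by x^2. Try u_p = A*x^2*exp(2*x). Substituting into the equation and dividing by exp(2*x) gives A = 3, so u_p = 3*x^2*exp(2*x).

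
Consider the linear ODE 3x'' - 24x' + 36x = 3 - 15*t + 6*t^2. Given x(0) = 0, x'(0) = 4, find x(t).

Divide through by 3: x'' - 8x' + 12x = 1 - 5*t + 2*t^2.
Characteristic equation r² - 8r + 12 = 0 factors as (r - 6)(r - 2) = 0, so r = 6, 2.
Hence x_h = C1*exp(6*t) + C2*exp(2*t).
For the particular solution try x_p = A0 + A1*t + A2*t^2. Substituting and matching coefficients of each power of t gives A0 = -2/27, A1 = -7/36, A2 = 1/6, so x_p = -2/27 - 7*t/36 + t^2/6.
General solution: x = -2/27 - 7*t/36 + t^2/6 + C1*exp(6*t) + C2*exp(2*t).
Apply the initial conditions: x(0) = -2/27 + C1 + C2 = 0 and x'(0) = -7/36 + 2*C2 + 6*C1 = 4. Solving gives C1 = 437/432, C2 = -15/16.

x = -2/27 - 15*exp(2*t)/16 - 7*t/36 + t**2/6 + 437*exp(6*t)/432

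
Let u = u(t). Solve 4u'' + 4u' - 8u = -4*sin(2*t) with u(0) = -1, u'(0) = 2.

u = -11*exp(-2*t)/12 - 2*exp(t)/15 + cos(2*t)/20 + 3*sin(2*t)/20

Divide through by 4: u'' + u' - 2u = -sin(2*t).
Characteristic equation r² + r - 2 = 0 factors as (r - 1)(r + 2) = 0, so r = 1, -2.
Hence u_h = C1*exp(t) + C2*exp(-2*t).
Try u_p = A*cos(2*t) + B*sin(2*t). Substituting and equating the coefficients of cos(2t) and sin(2t) gives A = 1/20, B = 3/20, so u_p = cos(2*t)/20 + 3*sin(2*t)/20.
General solution: u = cos(2*t)/20 + 3*sin(2*t)/20 + C1*exp(t) + C2*exp(-2*t).
Apply the initial conditions: u(0) = 1/20 + C1 + C2 = -1 and u'(0) = 3/10 + C1 - 2*C2 = 2. Solving gives C1 = -2/15, C2 = -11/12.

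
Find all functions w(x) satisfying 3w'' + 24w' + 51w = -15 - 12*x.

Divide through by 3: w'' + 8w' + 17w = -5 - 4*x.
Characteristic equation r² + 8r + 17 = 0 has discriminant (8)² - 4·(17) = -4 < 0, so r = -4 ± i.
Hence w_h = C1*cos(x)*exp(-4*x) + C2*exp(-4*x)*sin(x).
For the particular solution try w_p = A0 + A1*x. Substituting and matching coefficients of each power of x gives A0 = -53/289, A1 = -4/17, so w_p = -53/289 - 4*x/17.

w = -53/289 - 4*x/17 + C1*cos(x)*exp(-4*x) + C2*exp(-4*x)*sin(x)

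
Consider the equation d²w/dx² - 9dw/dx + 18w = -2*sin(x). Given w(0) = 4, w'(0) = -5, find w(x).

Characteristic equation r² - 9r + 18 = 0 factors as (r - 6)(r - 3) = 0, so r = 6, 3.
Hence w_h = C1*exp(6*x) + C2*exp(3*x).
Try w_p = A*cos(x) + B*sin(x). Substituting and equating the coefficients of cos(x) and sin(x) gives A = -9/185, B = -17/185, so w_p = -17*sin(x)/185 - 9*cos(x)/185.
General solution: w = -17*sin(x)/185 - 9*cos(x)/185 + C1*exp(6*x) + C2*exp(3*x).
Apply the initial conditions: w(0) = -9/185 + C1 + C2 = 4 and w'(0) = -17/185 + 3*C2 + 6*C1 = -5. Solving gives C1 = -631/111, C2 = 146/15.

w = -631*exp(6*x)/111 - 17*sin(x)/185 - 9*cos(x)/185 + 146*exp(3*x)/15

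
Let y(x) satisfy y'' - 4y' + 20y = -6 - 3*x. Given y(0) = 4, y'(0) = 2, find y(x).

y = -33/100 - 3*x/20 - 651*exp(2*x)*sin(4*x)/400 + 433*cos(4*x)*exp(2*x)/100

Characteristic equation r² - 4r + 20 = 0 has discriminant (-4)² - 4·(20) = -64 < 0, so r = 2 ± 4i.
Hence y_h = C1*cos(4*x)*exp(2*x) + C2*exp(2*x)*sin(4*x).
For the particular solution try y_p = A0 + A1*x. Substituting and matching coefficients of each power of x gives A0 = -33/100, A1 = -3/20, so y_p = -33/100 - 3*x/20.
General solution: y = -33/100 - 3*x/20 + C1*cos(4*x)*exp(2*x) + C2*exp(2*x)*sin(4*x).
Apply the initial conditions: y(0) = -33/100 + C1 = 4 and y'(0) = -3/20 + 2*C1 + 4*C2 = 2. Solving gives C1 = 433/100, C2 = -651/400.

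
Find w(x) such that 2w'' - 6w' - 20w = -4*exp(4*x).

Divide through by 2: w'' - 3w' - 10w = -2*exp(4*x).
Characteristic equation r² - 3r - 10 = 0 factors as (r + 2)(r - 5) = 0, so r = -2, 5.
Hence w_h = C1*exp(-2*x) + C2*exp(5*x).
Try w_p = A*exp(4*x). Substituting into the equation and dividing by exp(4*x) gives A = 1/3, so w_p = exp(4*x)/3.

w = exp(4*x)/3 + C1*exp(-2*x) + C2*exp(5*x)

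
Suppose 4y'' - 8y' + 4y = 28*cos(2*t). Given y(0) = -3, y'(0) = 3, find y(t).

Divide through by 4: y'' - 2y' + y = 7*cos(2*t).
Characteristic equation r² - 2r + 1 = 0 has discriminant (-2)² - 4·(1) = 0, so r = 1 is a repeated root.
Hence y_h = (C1 + C2*t)*exp(t).
Try y_p = A*cos(2*t) + B*sin(2*t). Substituting and equating the coefficients of cos(2t) and sin(2t) gives A = -21/25, B = -28/25, so y_p = -28*sin(2*t)/25 - 21*cos(2*t)/25.
General solution: y = -28*sin(2*t)/25 - 21*cos(2*t)/25 + C1*exp(t) + C2*t*exp(t).
Apply the initial conditions: y(0) = -21/25 + C1 = -3 and y'(0) = -56/25 + C1 + C2 = 3. Solving gives C1 = -54/25, C2 = 37/5.

y = -54*exp(t)/25 - 28*sin(2*t)/25 - 21*cos(2*t)/25 + 37*t*exp(t)/5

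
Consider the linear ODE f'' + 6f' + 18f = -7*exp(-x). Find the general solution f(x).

f = -7*exp(-x)/13 + C1*cos(3*x)*exp(-3*x) + C2*exp(-3*x)*sin(3*x)

Characteristic equation r² + 6r + 18 = 0 has discriminant (6)² - 4·(18) = -36 < 0, so r = -3 ± 3i.
Hence f_h = C1*cos(3*x)*exp(-3*x) + C2*exp(-3*x)*sin(3*x).
Try f_p = A*exp(-x). Substituting into the equation and dividing by exp(-x) gives A = -7/13, so f_p = -7*exp(-x)/13.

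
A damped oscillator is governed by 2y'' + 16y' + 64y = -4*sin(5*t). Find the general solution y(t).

y = -14*sin(5*t)/1649 + 80*cos(5*t)/1649 + C1*cos(4*t)*exp(-4*t) + C2*exp(-4*t)*sin(4*t)

Divide through by 2: y'' + 8y' + 32y = -2*sin(5*t).
Characteristic equation r² + 8r + 32 = 0 has discriminant (8)² - 4·(32) = -64 < 0, so r = -4 ± 4i.
Hence y_h = C1*cos(4*t)*exp(-4*t) + C2*exp(-4*t)*sin(4*t).
Try y_p = A*cos(5*t) + B*sin(5*t). Substituting and equating the coefficients of cos(5t) and sin(5t) gives A = 80/1649, B = -14/1649, so y_p = -14*sin(5*t)/1649 + 80*cos(5*t)/1649.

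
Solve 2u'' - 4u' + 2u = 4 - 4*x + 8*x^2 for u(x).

Divide through by 2: u'' - 2u' + u = 2 - 2*x + 4*x^2.
Characteristic equation r² - 2r + 1 = 0 has discriminant (-2)² - 4·(1) = 0, so r = 1 is a repeated root.
Hence u_h = (C1 + C2*x)*exp(x).
For the particular solution try u_p = A0 + A1*x + A2*x^2. Substituting and matching coefficients of each power of x gives A0 = 22, A1 = 14, A2 = 4, so u_p = 22 + 4*x^2 + 14*x.

u = 22 + 4*x**2 + 14*x + C1*exp(x) + C2*x*exp(x)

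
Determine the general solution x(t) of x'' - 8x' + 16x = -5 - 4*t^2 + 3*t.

x = -5/16 - t**2/4 - t/16 + C1*exp(4*t) + C2*t*exp(4*t)

Characteristic equation r² - 8r + 16 = 0 has discriminant (-8)² - 4·(16) = 0, so r = 4 is a repeated root.
Hence x_h = (C1 + C2*t)*exp(4*t).
For the particular solution try x_p = A0 + A1*t + A2*t^2. Substituting and matching coefficients of each power of t gives A0 = -5/16, A1 = -1/16, A2 = -1/4, so x_p = -5/16 - t^2/4 - t/16.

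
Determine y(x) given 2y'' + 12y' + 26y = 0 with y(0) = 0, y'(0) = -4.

y = -2*exp(-3*x)*sin(2*x)

Divide through by 2: y'' + 6y' + 13y = 0.
Characteristic equation r² + 6r + 13 = 0 has discriminant (6)² - 4·(13) = -16 < 0, so r = -3 ± 2i.
Hence y_h = C1*cos(2*x)*exp(-3*x) + C2*exp(-3*x)*sin(2*x).
Apply the initial conditions: y(0) = C1 = 0 and y'(0) = -3*C1 + 2*C2 = -4. Solving gives C1 = 0, C2 = -2.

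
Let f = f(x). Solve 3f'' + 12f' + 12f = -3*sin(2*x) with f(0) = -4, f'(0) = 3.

f = -33*exp(-2*x)/8 + cos(2*x)/8 - 21*x*exp(-2*x)/4

Divide through by 3: f'' + 4f' + 4f = -sin(2*x).
Characteristic equation r² + 4r + 4 = 0 has discriminant (4)² - 4·(4) = 0, so r = -2 is a repeated root.
Hence f_h = (C1 + C2*x)*exp(-2*x).
Try f_p = A*cos(2*x) + B*sin(2*x). Substituting and equating the coefficients of cos(2x) and sin(2x) gives A = 1/8, B = 0, so f_p = cos(2*x)/8.
General solution: f = cos(2*x)/8 + C1*exp(-2*x) + C2*x*exp(-2*x).
Apply the initial conditions: f(0) = 1/8 + C1 = -4 and f'(0) = C2 - 2*C1 = 3. Solving gives C1 = -33/8, C2 = -21/4.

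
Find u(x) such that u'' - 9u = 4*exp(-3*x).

Characteristic equation r² - 9 = 0 factors as (r - 3)(r + 3) = 0, so r = 3, -3.
Hence u_h = C1*exp(3*x) + C2*exp(-3*x).
Since exp(-3*x) solves the homogeneous equation (r = -3 is a root of multiplicity 1), multiply the trial by x. Try u_p = A*x*exp(-3*x). Substituting into the equation and dividing by exp(-3*x) gives A = -2/3, so u_p = -2*x*exp(-3*x)/3.

u = C1*exp(3*x) + C2*exp(-3*x) - 2*x*exp(-3*x)/3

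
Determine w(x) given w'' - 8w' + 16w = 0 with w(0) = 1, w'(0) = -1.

Characteristic equation r² - 8r + 16 = 0 has discriminant (-8)² - 4·(16) = 0, so r = 4 is a repeated root.
Hence w_h = (C1 + C2*x)*exp(4*x).
Apply the initial conditions: w(0) = C1 = 1 and w'(0) = C2 + 4*C1 = -1. Solving gives C1 = 1, C2 = -5.

w = -5*x*exp(4*x) + exp(4*x)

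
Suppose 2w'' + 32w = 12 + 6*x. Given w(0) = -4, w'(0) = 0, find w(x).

Divide through by 2: w'' + 16w = 6 + 3*x.
Characteristic equation r² + 16 = 0 has discriminant (0)² - 4·(16) = -64 < 0, so r = ± 4i.
Hence w_h = C1*cos(4*x) + C2*sin(4*x).
For the particular solution try w_p = A0 + A1*x. Substituting and matching coefficients of each power of x gives A0 = 3/8, A1 = 3/16, so w_p = 3/8 + 3*x/16.
General solution: w = 3/8 + 3*x/16 + C1*cos(4*x) + C2*sin(4*x).
Apply the initial conditions: w(0) = 3/8 + C1 = -4 and w'(0) = 3/16 + 4*C2 = 0. Solving gives C1 = -35/8, C2 = -3/64.

w = 3/8 - 35*cos(4*x)/8 - 3*sin(4*x)/64 + 3*x/16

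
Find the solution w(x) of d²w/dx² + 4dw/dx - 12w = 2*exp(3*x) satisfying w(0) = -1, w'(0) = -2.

Characteristic equation r² + 4r - 12 = 0 factors as (r - 2)(r + 6) = 0, so r = 2, -6.
Hence w_h = C1*exp(2*x) + C2*exp(-6*x).
Try w_p = A*exp(3*x). Substituting into the equation and dividing by exp(3*x) gives A = 2/9, so w_p = 2*exp(3*x)/9.
General solution: w = 2*exp(3*x)/9 + C1*exp(2*x) + C2*exp(-6*x).
Apply the initial conditions: w(0) = 2/9 + C1 + C2 = -1 and w'(0) = 2/3 - 6*C2 + 2*C1 = -2. Solving gives C1 = -5/4, C2 = 1/36.

w = -5*exp(2*x)/4 + exp(-6*x)/36 + 2*exp(3*x)/9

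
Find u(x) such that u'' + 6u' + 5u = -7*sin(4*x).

u = 77*sin(4*x)/697 + 168*cos(4*x)/697 + C1*exp(-5*x) + C2*exp(-x)

Characteristic equation r² + 6r + 5 = 0 factors as (r + 5)(r + 1) = 0, so r = -5, -1.
Hence u_h = C1*exp(-5*x) + C2*exp(-x).
Try u_p = A*cos(4*x) + B*sin(4*x). Substituting and equating the coefficients of cos(4x) and sin(4x) gives A = 168/697, B = 77/697, so u_p = 77*sin(4*x)/697 + 168*cos(4*x)/697.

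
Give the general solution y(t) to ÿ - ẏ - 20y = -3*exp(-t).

Characteristic equation r² - r - 20 = 0 factors as (r - 5)(r + 4) = 0, so r = 5, -4.
Hence y_h = C1*exp(5*t) + C2*exp(-4*t).
Try y_p = A*exp(-t). Substituting into the equation and dividing by exp(-t) gives A = 1/6, so y_p = exp(-t)/6.

y = exp(-t)/6 + C1*exp(5*t) + C2*exp(-4*t)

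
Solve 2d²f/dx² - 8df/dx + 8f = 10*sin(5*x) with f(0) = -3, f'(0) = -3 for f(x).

Divide through by 2: f'' - 4f' + 4f = 5*sin(5*x).
Characteristic equation r² - 4r + 4 = 0 has discriminant (-4)² - 4·(4) = 0, so r = 2 is a repeated root.
Hence f_h = (C1 + C2*x)*exp(2*x).
Try f_p = A*cos(5*x) + B*sin(5*x). Substituting and equating the coefficients of cos(5x) and sin(5x) gives A = 100/841, B = -105/841, so f_p = -105*sin(5*x)/841 + 100*cos(5*x)/841.
General solution: f = -105*sin(5*x)/841 + 100*cos(5*x)/841 + C1*exp(2*x) + C2*x*exp(2*x).
Apply the initial conditions: f(0) = 100/841 + C1 = -3 and f'(0) = -525/841 + C2 + 2*C1 = -3. Solving gives C1 = -2623/841, C2 = 112/29.

f = -2623*exp(2*x)/841 - 105*sin(5*x)/841 + 100*cos(5*x)/841 + 112*x*exp(2*x)/29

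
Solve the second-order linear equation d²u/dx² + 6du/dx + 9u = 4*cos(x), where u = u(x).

u = 6*sin(x)/25 + 8*cos(x)/25 + C1*exp(-3*x) + C2*x*exp(-3*x)

Characteristic equation r² + 6r + 9 = 0 has discriminant (6)² - 4·(9) = 0, so r = -3 is a repeated root.
Hence u_h = (C1 + C2*x)*exp(-3*x).
Try u_p = A*cos(x) + B*sin(x). Substituting and equating the coefficients of cos(x) and sin(x) gives A = 8/25, B = 6/25, so u_p = 6*sin(x)/25 + 8*cos(x)/25.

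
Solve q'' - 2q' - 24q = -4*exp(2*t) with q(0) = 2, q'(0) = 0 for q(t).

Characteristic equation r² - 2r - 24 = 0 factors as (r - 6)(r + 4) = 0, so r = 6, -4.
Hence q_h = C1*exp(6*t) + C2*exp(-4*t).
Try q_p = A*exp(2*t). Substituting into the equation and dividing by exp(2*t) gives A = 1/6, so q_p = exp(2*t)/6.
General solution: q = exp(2*t)/6 + C1*exp(6*t) + C2*exp(-4*t).
Apply the initial conditions: q(0) = 1/6 + C1 + C2 = 2 and q'(0) = 1/3 - 4*C2 + 6*C1 = 0. Solving gives C1 = 7/10, C2 = 17/15.

q = exp(2*t)/6 + 7*exp(6*t)/10 + 17*exp(-4*t)/15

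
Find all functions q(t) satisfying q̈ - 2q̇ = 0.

q = C2 + C1*exp(2*t)

Characteristic equation r² - 2r = 0 factors as (r - 2)r = 0, so r = 2, 0.
Hence q_h = C1*exp(2*t) + C2.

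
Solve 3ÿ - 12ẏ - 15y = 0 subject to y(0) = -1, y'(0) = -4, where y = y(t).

y = -5*exp(5*t)/6 - exp(-t)/6

Divide through by 3: y'' - 4y' - 5y = 0.
Characteristic equation r² - 4r - 5 = 0 factors as (r + 1)(r - 5) = 0, so r = -1, 5.
Hence y_h = C1*exp(-t) + C2*exp(5*t).
Apply the initial conditions: y(0) = C1 + C2 = -1 and y'(0) = -C1 + 5*C2 = -4. Solving gives C1 = -1/6, C2 = -5/6.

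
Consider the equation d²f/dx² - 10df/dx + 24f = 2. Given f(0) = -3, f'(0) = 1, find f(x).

Characteristic equation r² - 10r + 24 = 0 factors as (r - 6)(r - 4) = 0, so r = 6, 4.
Hence f_h = C1*exp(6*x) + C2*exp(4*x).
For the particular solution try f_p = A0. Substituting and matching coefficients of each power of x gives A0 = 1/12, so f_p = 1/12.
General solution: f = 1/12 + C1*exp(6*x) + C2*exp(4*x).
Apply the initial conditions: f(0) = 1/12 + C1 + C2 = -3 and f'(0) = 4*C2 + 6*C1 = 1. Solving gives C1 = 20/3, C2 = -39/4.

f = 1/12 - 39*exp(4*x)/4 + 20*exp(6*x)/3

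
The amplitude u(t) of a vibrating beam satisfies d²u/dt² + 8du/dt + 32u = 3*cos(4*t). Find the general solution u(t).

Characteristic equation r² + 8r + 32 = 0 has discriminant (8)² - 4·(32) = -64 < 0, so r = -4 ± 4i.
Hence u_h = C1*cos(4*t)*exp(-4*t) + C2*exp(-4*t)*sin(4*t).
Try u_p = A*cos(4*t) + B*sin(4*t). Substituting and equating the coefficients of cos(4t) and sin(4t) gives A = 3/80, B = 3/40, so u_p = 3*sin(4*t)/40 + 3*cos(4*t)/80.

u = 3*sin(4*t)/40 + 3*cos(4*t)/80 + C1*cos(4*t)*exp(-4*t) + C2*exp(-4*t)*sin(4*t)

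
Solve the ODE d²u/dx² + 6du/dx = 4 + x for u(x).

Characteristic equation r² + 6r = 0 factors as (r + 6)r = 0, so r = -6, 0.
Hence u_h = C1*exp(-6*x) + C2.
Since 0 is a characteristic root (multiplicity 1), multiply the polynomial trial by x: try u_p = x*(A0 + A1*x). Substituting and matching coefficients of each power of x gives A0 = 23/36, A1 = 1/12, so u_p = x^2/12 + 23*x/36.

u = C2 + x**2/12 + 23*x/36 + C1*exp(-6*x)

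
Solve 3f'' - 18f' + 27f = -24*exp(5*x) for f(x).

f = -2*exp(5*x) + C1*exp(3*x) + C2*x*exp(3*x)

Divide through by 3: f'' - 6f' + 9f = -8*exp(5*x).
Characteristic equation r² - 6r + 9 = 0 has discriminant (-6)² - 4·(9) = 0, so r = 3 is a repeated root.
Hence f_h = (C1 + C2*x)*exp(3*x).
Try f_p = A*exp(5*x). Substituting into the equation and dividing by exp(5*x) gives A = -2, so f_p = -2*exp(5*x).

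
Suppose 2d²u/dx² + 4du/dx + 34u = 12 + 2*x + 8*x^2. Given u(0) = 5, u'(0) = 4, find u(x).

u = 1596/4913 + x/289 + 4*x**2/17 + 10651*exp(-x)*sin(4*x)/4913 + 22969*cos(4*x)*exp(-x)/4913

Divide through by 2: u'' + 2u' + 17u = 6 + x + 4*x^2.
Characteristic equation r² + 2r + 17 = 0 has discriminant (2)² - 4·(17) = -64 < 0, so r = -1 ± 4i.
Hence u_h = C1*cos(4*x)*exp(-x) + C2*exp(-x)*sin(4*x).
For the particular solution try u_p = A0 + A1*x + A2*x^2. Substituting and matching coefficients of each power of x gives A0 = 1596/4913, A1 = 1/289, A2 = 4/17, so u_p = 1596/4913 + x/289 + 4*x^2/17.
General solution: u = 1596/4913 + x/289 + 4*x^2/17 + C1*cos(4*x)*exp(-x) + C2*exp(-x)*sin(4*x).
Apply the initial conditions: u(0) = 1596/4913 + C1 = 5 and u'(0) = 1/289 - C1 + 4*C2 = 4. Solving gives C1 = 22969/4913, C2 = 10651/4913.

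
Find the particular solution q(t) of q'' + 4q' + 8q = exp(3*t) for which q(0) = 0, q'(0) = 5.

Characteristic equation r² + 4r + 8 = 0 has discriminant (4)² - 4·(8) = -16 < 0, so r = -2 ± 2i.
Hence q_h = C1*cos(2*t)*exp(-2*t) + C2*exp(-2*t)*sin(2*t).
Try q_p = A*exp(3*t). Substituting into the equation and dividing by exp(3*t) gives A = 1/29, so q_p = exp(3*t)/29.
General solution: q = exp(3*t)/29 + C1*cos(2*t)*exp(-2*t) + C2*exp(-2*t)*sin(2*t).
Apply the initial conditions: q(0) = 1/29 + C1 = 0 and q'(0) = 3/29 - 2*C1 + 2*C2 = 5. Solving gives C1 = -1/29, C2 = 70/29.

q = exp(3*t)/29 - cos(2*t)*exp(-2*t)/29 + 70*exp(-2*t)*sin(2*t)/29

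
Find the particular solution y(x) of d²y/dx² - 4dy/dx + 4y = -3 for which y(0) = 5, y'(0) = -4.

y = -3/4 + 23*exp(2*x)/4 - 31*x*exp(2*x)/2

Characteristic equation r² - 4r + 4 = 0 has discriminant (-4)² - 4·(4) = 0, so r = 2 is a repeated root.
Hence y_h = (C1 + C2*x)*exp(2*x).
For the particular solution try y_p = A0. Substituting and matching coefficients of each power of x gives A0 = -3/4, so y_p = -3/4.
General solution: y = -3/4 + C1*exp(2*x) + C2*x*exp(2*x).
Apply the initial conditions: y(0) = -3/4 + C1 = 5 and y'(0) = C2 + 2*C1 = -4. Solving gives C1 = 23/4, C2 = -31/2.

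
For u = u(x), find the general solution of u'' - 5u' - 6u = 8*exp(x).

u = -4*exp(x)/5 + C1*exp(-x) + C2*exp(6*x)

Characteristic equation r² - 5r - 6 = 0 factors as (r + 1)(r - 6) = 0, so r = -1, 6.
Hence u_h = C1*exp(-x) + C2*exp(6*x).
Try u_p = A*exp(x). Substituting into the equation and dividing by exp(x) gives A = -4/5, so u_p = -4*exp(x)/5.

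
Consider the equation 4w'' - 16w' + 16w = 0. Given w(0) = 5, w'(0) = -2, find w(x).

Divide through by 4: w'' - 4w' + 4w = 0.
Characteristic equation r² - 4r + 4 = 0 has discriminant (-4)² - 4·(4) = 0, so r = 2 is a repeated root.
Hence w_h = (C1 + C2*x)*exp(2*x).
Apply the initial conditions: w(0) = C1 = 5 and w'(0) = C2 + 2*C1 = -2. Solving gives C1 = 5, C2 = -12.

w = 5*exp(2*x) - 12*x*exp(2*x)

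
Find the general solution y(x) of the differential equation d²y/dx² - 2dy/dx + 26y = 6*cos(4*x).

y = -12*sin(4*x)/41 + 15*cos(4*x)/41 + C1*cos(5*x)*exp(x) + C2*exp(x)*sin(5*x)

Characteristic equation r² - 2r + 26 = 0 has discriminant (-2)² - 4·(26) = -100 < 0, so r = 1 ± 5i.
Hence y_h = C1*cos(5*x)*exp(x) + C2*exp(x)*sin(5*x).
Try y_p = A*cos(4*x) + B*sin(4*x). Substituting and equating the coefficients of cos(4x) and sin(4x) gives A = 15/41, B = -12/41, so y_p = -12*sin(4*x)/41 + 15*cos(4*x)/41.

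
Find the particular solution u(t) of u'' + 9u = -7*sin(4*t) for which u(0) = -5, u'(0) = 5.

Characteristic equation r² + 9 = 0 has discriminant (0)² - 4·(9) = -36 < 0, so r = ± 3i.
Hence u_h = C1*cos(3*t) + C2*sin(3*t).
Try u_p = A*cos(4*t) + B*sin(4*t). Substituting and equating the coefficients of cos(4t) and sin(4t) gives A = 0, B = 1, so u_p = sin(4*t).
General solution: u = C1*cos(3*t) + C2*sin(3*t) + sin(4*t).
Apply the initial conditions: u(0) = C1 = -5 and u'(0) = 4 + 3*C2 = 5. Solving gives C1 = -5, C2 = 1/3.

u = -5*cos(3*t) + sin(3*t)/3 + sin(4*t)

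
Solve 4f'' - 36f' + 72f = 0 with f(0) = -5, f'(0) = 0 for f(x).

Divide through by 4: f'' - 9f' + 18f = 0.
Characteristic equation r² - 9r + 18 = 0 factors as (r - 3)(r - 6) = 0, so r = 3, 6.
Hence f_h = C1*exp(3*x) + C2*exp(6*x).
Apply the initial conditions: f(0) = C1 + C2 = -5 and f'(0) = 3*C1 + 6*C2 = 0. Solving gives C1 = -10, C2 = 5.

f = -10*exp(3*x) + 5*exp(6*x)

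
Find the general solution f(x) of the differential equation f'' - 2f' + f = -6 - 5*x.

f = -16 - 5*x + C1*exp(x) + C2*x*exp(x)

Characteristic equation r² - 2r + 1 = 0 has discriminant (-2)² - 4·(1) = 0, so r = 1 is a repeated root.
Hence f_h = (C1 + C2*x)*exp(x).
For the particular solution try f_p = A0 + A1*x. Substituting and matching coefficients of each power of x gives A0 = -16, A1 = -5, so f_p = -16 - 5*x.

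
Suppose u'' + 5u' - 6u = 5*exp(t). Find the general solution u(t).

u = C1*exp(-6*t) + C2*exp(t) + 5*t*exp(t)/7

Characteristic equation r² + 5r - 6 = 0 factors as (r + 6)(r - 1) = 0, so r = -6, 1.
Hence u_h = C1*exp(-6*t) + C2*exp(t).
Since exp(t) solves the homogeneous equation (r = 1 is a root of multiplicity 1), multiply the trial by t. Try u_p = A*t*exp(t). Substituting into the equation and dividing by exp(t) gives A = 5/7, so u_p = 5*t*exp(t)/7.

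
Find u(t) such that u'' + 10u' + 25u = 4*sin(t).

Characteristic equation r² + 10r + 25 = 0 has discriminant (10)² - 4·(25) = 0, so r = -5 is a repeated root.
Hence u_h = (C1 + C2*t)*exp(-5*t).
Try u_p = A*cos(t) + B*sin(t). Substituting and equating the coefficients of cos(t) and sin(t) gives A = -10/169, B = 24/169, so u_p = -10*cos(t)/169 + 24*sin(t)/169.

u = -10*cos(t)/169 + 24*sin(t)/169 + C1*exp(-5*t) + C2*t*exp(-5*t)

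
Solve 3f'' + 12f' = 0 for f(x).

Divide through by 3: f'' + 4f' = 0.
Characteristic equation r² + 4r = 0 factors as (r + 4)r = 0, so r = -4, 0.
Hence f_h = C1*exp(-4*x) + C2.

f = C2 + C1*exp(-4*x)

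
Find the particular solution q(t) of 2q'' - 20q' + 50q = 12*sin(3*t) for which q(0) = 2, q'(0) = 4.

q = 24*sin(3*t)/289 + 45*cos(3*t)/289 + 533*exp(5*t)/289 - 93*t*exp(5*t)/17

Divide through by 2: q'' - 10q' + 25q = 6*sin(3*t).
Characteristic equation r² - 10r + 25 = 0 has discriminant (-10)² - 4·(25) = 0, so r = 5 is a repeated root.
Hence q_h = (C1 + C2*t)*exp(5*t).
Try q_p = A*cos(3*t) + B*sin(3*t). Substituting and equating the coefficients of cos(3t) and sin(3t) gives A = 45/289, B = 24/289, so q_p = 24*sin(3*t)/289 + 45*cos(3*t)/289.
General solution: q = 24*sin(3*t)/289 + 45*cos(3*t)/289 + C1*exp(5*t) + C2*t*exp(5*t).
Apply the initial conditions: q(0) = 45/289 + C1 = 2 and q'(0) = 72/289 + C2 + 5*C1 = 4. Solving gives C1 = 533/289, C2 = -93/17.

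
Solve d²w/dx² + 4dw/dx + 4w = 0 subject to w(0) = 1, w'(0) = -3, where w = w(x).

w = -x*exp(-2*x) + exp(-2*x)

Characteristic equation r² + 4r + 4 = 0 has discriminant (4)² - 4·(4) = 0, so r = -2 is a repeated root.
Hence w_h = (C1 + C2*x)*exp(-2*x).
Apply the initial conditions: w(0) = C1 = 1 and w'(0) = C2 - 2*C1 = -3. Solving gives C1 = 1, C2 = -1.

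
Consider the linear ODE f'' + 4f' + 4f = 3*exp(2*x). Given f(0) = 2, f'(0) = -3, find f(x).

Characteristic equation r² + 4r + 4 = 0 has discriminant (4)² - 4·(4) = 0, so r = -2 is a repeated root.
Hence f_h = (C1 + C2*x)*exp(-2*x).
Try f_p = A*exp(2*x). Substituting into the equation and dividing by exp(2*x) gives A = 3/16, so f_p = 3*exp(2*x)/16.
General solution: f = 3*exp(2*x)/16 + C1*exp(-2*x) + C2*x*exp(-2*x).
Apply the initial conditions: f(0) = 3/16 + C1 = 2 and f'(0) = 3/8 + C2 - 2*C1 = -3. Solving gives C1 = 29/16, C2 = 1/4.

f = 3*exp(2*x)/16 + 29*exp(-2*x)/16 + x*exp(-2*x)/4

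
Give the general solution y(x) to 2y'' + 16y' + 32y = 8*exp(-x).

Divide through by 2: y'' + 8y' + 16y = 4*exp(-x).
Characteristic equation r² + 8r + 16 = 0 has discriminant (8)² - 4·(16) = 0, so r = -4 is a repeated root.
Hence y_h = (C1 + C2*x)*exp(-4*x).
Try y_p = A*exp(-x). Substituting into the equation and dividing by exp(-x) gives A = 4/9, so y_p = 4*exp(-x)/9.

y = 4*exp(-x)/9 + C1*exp(-4*x) + C2*x*exp(-4*x)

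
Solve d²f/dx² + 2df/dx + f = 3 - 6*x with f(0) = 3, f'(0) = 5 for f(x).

f = 15 - 12*exp(-x) - 6*x - x*exp(-x)

Characteristic equation r² + 2r + 1 = 0 has discriminant (2)² - 4·(1) = 0, so r = -1 is a repeated root.
Hence f_h = (C1 + C2*x)*exp(-x).
For the particular solution try f_p = A0 + A1*x. Substituting and matching coefficients of each power of x gives A0 = 15, A1 = -6, so f_p = 15 - 6*x.
General solution: f = 15 - 6*x + C1*exp(-x) + C2*x*exp(-x).
Apply the initial conditions: f(0) = 15 + C1 = 3 and f'(0) = -6 + C2 - C1 = 5. Solving gives C1 = -12, C2 = -1.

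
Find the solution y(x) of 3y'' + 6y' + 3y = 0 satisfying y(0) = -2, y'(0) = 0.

Divide through by 3: y'' + 2y' + y = 0.
Characteristic equation r² + 2r + 1 = 0 has discriminant (2)² - 4·(1) = 0, so r = -1 is a repeated root.
Hence y_h = (C1 + C2*x)*exp(-x).
Apply the initial conditions: y(0) = C1 = -2 and y'(0) = C2 - C1 = 0. Solving gives C1 = -2, C2 = -2.

y = -2*exp(-x) - 2*x*exp(-x)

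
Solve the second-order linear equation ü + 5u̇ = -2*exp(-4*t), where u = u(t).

Characteristic equation r² + 5r = 0 factors as (r + 5)r = 0, so r = -5, 0.
Hence u_h = C1*exp(-5*t) + C2.
Try u_p = A*exp(-4*t). Substituting into the equation and dividing by exp(-4*t) gives A = 1/2, so u_p = exp(-4*t)/2.

u = C2 + exp(-4*t)/2 + C1*exp(-5*t)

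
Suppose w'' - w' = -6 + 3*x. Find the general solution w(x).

w = C2 + 3*x - 3*x**2/2 + C1*exp(x)

Characteristic equation r² - r = 0 factors as (r - 1)r = 0, so r = 1, 0.
Hence w_h = C1*exp(x) + C2.
Since 0 is a characteristic root (multiplicity 1), multiply the polynomial trial by x: try w_p = x*(A0 + A1*x). Substituting and matching coefficients of each power of x gives A0 = 3, A1 = -3/2, so w_p = 3*x - 3*x^2/2.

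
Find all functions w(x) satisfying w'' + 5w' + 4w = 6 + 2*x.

Characteristic equation r² + 5r + 4 = 0 factors as (r + 4)(r + 1) = 0, so r = -4, -1.
Hence w_h = C1*exp(-4*x) + C2*exp(-x).
For the particular solution try w_p = A0 + A1*x. Substituting and matching coefficients of each power of x gives A0 = 7/8, A1 = 1/2, so w_p = 7/8 + x/2.

w = 7/8 + x/2 + C1*exp(-4*x) + C2*exp(-x)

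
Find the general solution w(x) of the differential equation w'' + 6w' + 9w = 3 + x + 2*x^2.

Characteristic equation r² + 6r + 9 = 0 has discriminant (6)² - 4·(9) = 0, so r = -3 is a repeated root.
Hence w_h = (C1 + C2*x)*exp(-3*x).
For the particular solution try w_p = A0 + A1*x + A2*x^2. Substituting and matching coefficients of each power of x gives A0 = 11/27, A1 = -5/27, A2 = 2/9, so w_p = 11/27 - 5*x/27 + 2*x^2/9.

w = 11/27 - 5*x/27 + 2*x**2/9 + C1*exp(-3*x) + C2*x*exp(-3*x)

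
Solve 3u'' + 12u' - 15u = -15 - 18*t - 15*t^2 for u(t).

Divide through by 3: u'' + 4u' - 5u = -5 - 6*t - 5*t^2.
Characteristic equation r² + 4r - 5 = 0 factors as (r + 5)(r - 1) = 0, so r = -5, 1.
Hence u_h = C1*exp(-5*t) + C2*exp(t).
For the particular solution try u_p = A0 + A1*t + A2*t^2. Substituting and matching coefficients of each power of t gives A0 = 91/25, A1 = 14/5, A2 = 1, so u_p = 91/25 + t^2 + 14*t/5.

u = 91/25 + t**2 + 14*t/5 + C1*exp(-5*t) + C2*exp(t)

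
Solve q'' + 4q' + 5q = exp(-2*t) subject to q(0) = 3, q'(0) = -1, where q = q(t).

q = 2*cos(t)*exp(-2*t) + 5*exp(-2*t)*sin(t) + exp(-2*t)

Characteristic equation r² + 4r + 5 = 0 has discriminant (4)² - 4·(5) = -4 < 0, so r = -2 ± i.
Hence q_h = C1*cos(t)*exp(-2*t) + C2*exp(-2*t)*sin(t).
Try q_p = A*exp(-2*t). Substituting into the equation and dividing by exp(-2*t) gives A = 1, so q_p = exp(-2*t).
General solution: q = C1*cos(t)*exp(-2*t) + C2*exp(-2*t)*sin(t) + exp(-2*t).
Apply the initial conditions: q(0) = 1 + C1 = 3 and q'(0) = -2 + C2 - 2*C1 = -1. Solving gives C1 = 2, C2 = 5.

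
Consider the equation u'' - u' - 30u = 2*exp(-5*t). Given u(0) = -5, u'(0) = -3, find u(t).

u = -306*exp(6*t)/121 - 299*exp(-5*t)/121 - 2*t*exp(-5*t)/11

Characteristic equation r² - r - 30 = 0 factors as (r + 5)(r - 6) = 0, so r = -5, 6.
Hence u_h = C1*exp(-5*t) + C2*exp(6*t).
Since exp(-5*t) solves the homogeneous equation (r = -5 is a root of multiplicity 1), multiply the trial by t. Try u_p = A*t*exp(-5*t). Substituting into the equation and dividing by exp(-5*t) gives A = -2/11, so u_p = -2*t*exp(-5*t)/11.
General solution: u = C1*exp(-5*t) + C2*exp(6*t) - 2*t*exp(-5*t)/11.
Apply the initial conditions: u(0) = C1 + C2 = -5 and u'(0) = -2/11 - 5*C1 + 6*C2 = -3. Solving gives C1 = -299/121, C2 = -306/121.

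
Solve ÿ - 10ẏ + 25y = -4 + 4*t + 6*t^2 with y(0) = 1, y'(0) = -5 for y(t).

y = -24/625 + 6*t**2/25 + 44*t/125 + 649*exp(5*t)/625 - 1318*t*exp(5*t)/125

Characteristic equation r² - 10r + 25 = 0 has discriminant (-10)² - 4·(25) = 0, so r = 5 is a repeated root.
Hence y_h = (C1 + C2*t)*exp(5*t).
For the particular solution try y_p = A0 + A1*t + A2*t^2. Substituting and matching coefficients of each power of t gives A0 = -24/625, A1 = 44/125, A2 = 6/25, so y_p = -24/625 + 6*t^2/25 + 44*t/125.
General solution: y = -24/625 + 6*t^2/25 + 44*t/125 + C1*exp(5*t) + C2*t*exp(5*t).
Apply the initial conditions: y(0) = -24/625 + C1 = 1 and y'(0) = 44/125 + C2 + 5*C1 = -5. Solving gives C1 = 649/625, C2 = -1318/125.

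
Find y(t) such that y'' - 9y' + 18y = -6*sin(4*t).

y = -54*cos(4*t)/325 - 3*sin(4*t)/325 + C1*exp(6*t) + C2*exp(3*t)

Characteristic equation r² - 9r + 18 = 0 factors as (r - 6)(r - 3) = 0, so r = 6, 3.
Hence y_h = C1*exp(6*t) + C2*exp(3*t).
Try y_p = A*cos(4*t) + B*sin(4*t). Substituting and equating the coefficients of cos(4t) and sin(4t) gives A = -54/325, B = -3/325, so y_p = -54*cos(4*t)/325 - 3*sin(4*t)/325.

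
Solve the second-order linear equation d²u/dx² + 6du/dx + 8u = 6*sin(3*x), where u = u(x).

u = -108*cos(3*x)/325 - 6*sin(3*x)/325 + C1*exp(-2*x) + C2*exp(-4*x)

Characteristic equation r² + 6r + 8 = 0 factors as (r + 2)(r + 4) = 0, so r = -2, -4.
Hence u_h = C1*exp(-2*x) + C2*exp(-4*x).
Try u_p = A*cos(3*x) + B*sin(3*x). Substituting and equating the coefficients of cos(3x) and sin(3x) gives A = -108/325, B = -6/325, so u_p = -108*cos(3*x)/325 - 6*sin(3*x)/325.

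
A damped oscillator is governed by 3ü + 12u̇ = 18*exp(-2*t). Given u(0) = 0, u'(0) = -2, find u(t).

Divide through by 3: u'' + 4u' = 6*exp(-2*t).
Characteristic equation r² + 4r = 0 factors as (r + 4)r = 0, so r = -4, 0.
Hence u_h = C1*exp(-4*t) + C2.
Try u_p = A*exp(-2*t). Substituting into the equation and dividing by exp(-2*t) gives A = -3/2, so u_p = -3*exp(-2*t)/2.
General solution: u = C2 - 3*exp(-2*t)/2 + C1*exp(-4*t).
Apply the initial conditions: u(0) = -3/2 + C1 + C2 = 0 and u'(0) = 3 - 4*C1 = -2. Solving gives C1 = 5/4, C2 = 1/4.

u = 1/4 - 3*exp(-2*t)/2 + 5*exp(-4*t)/4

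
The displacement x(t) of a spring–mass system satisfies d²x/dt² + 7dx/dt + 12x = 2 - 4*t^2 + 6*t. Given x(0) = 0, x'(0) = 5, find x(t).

Characteristic equation r² + 7r + 12 = 0 factors as (r + 4)(r + 3) = 0, so r = -4, -3.
Hence x_h = C1*exp(-4*t) + C2*exp(-3*t).
For the particular solution try x_p = A0 + A1*t + A2*t^2. Substituting and matching coefficients of each power of t gives A0 = -8/27, A1 = 8/9, A2 = -1/3, so x_p = -8/27 - t^2/3 + 8*t/9.
General solution: x = -8/27 - t^2/3 + 8*t/9 + C1*exp(-4*t) + C2*exp(-3*t).
Apply the initial conditions: x(0) = -8/27 + C1 + C2 = 0 and x'(0) = 8/9 - 4*C1 - 3*C2 = 5. Solving gives C1 = -5, C2 = 143/27.

x = -8/27 - 5*exp(-4*t) - t**2/3 + 8*t/9 + 143*exp(-3*t)/27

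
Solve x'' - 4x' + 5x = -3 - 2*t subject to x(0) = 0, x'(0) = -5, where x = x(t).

x = -23/25 - 2*t/5 - 161*exp(2*t)*sin(t)/25 + 23*cos(t)*exp(2*t)/25

Characteristic equation r² - 4r + 5 = 0 has discriminant (-4)² - 4·(5) = -4 < 0, so r = 2 ± i.
Hence x_h = C1*cos(t)*exp(2*t) + C2*exp(2*t)*sin(t).
For the particular solution try x_p = A0 + A1*t. Substituting and matching coefficients of each power of t gives A0 = -23/25, A1 = -2/5, so x_p = -23/25 - 2*t/5.
General solution: x = -23/25 - 2*t/5 + C1*cos(t)*exp(2*t) + C2*exp(2*t)*sin(t).
Apply the initial conditions: x(0) = -23/25 + C1 = 0 and x'(0) = -2/5 + C2 + 2*C1 = -5. Solving gives C1 = 23/25, C2 = -161/25.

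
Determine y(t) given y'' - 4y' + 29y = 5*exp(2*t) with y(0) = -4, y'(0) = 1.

Characteristic equation r² - 4r + 29 = 0 has discriminant (-4)² - 4·(29) = -100 < 0, so r = 2 ± 5i.
Hence y_h = C1*cos(5*t)*exp(2*t) + C2*exp(2*t)*sin(5*t).
Try y_p = A*exp(2*t). Substituting into the equation and dividing by exp(2*t) gives A = 1/5, so y_p = exp(2*t)/5.
General solution: y = exp(2*t)/5 + C1*cos(5*t)*exp(2*t) + C2*exp(2*t)*sin(5*t).
Apply the initial conditions: y(0) = 1/5 + C1 = -4 and y'(0) = 2/5 + 2*C1 + 5*C2 = 1. Solving gives C1 = -21/5, C2 = 9/5.

y = exp(2*t)/5 - 21*cos(5*t)*exp(2*t)/5 + 9*exp(2*t)*sin(5*t)/5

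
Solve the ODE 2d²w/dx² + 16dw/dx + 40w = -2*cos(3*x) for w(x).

Divide through by 2: w'' + 8w' + 20w = -cos(3*x).
Characteristic equation r² + 8r + 20 = 0 has discriminant (8)² - 4·(20) = -16 < 0, so r = -4 ± 2i.
Hence w_h = C1*cos(2*x)*exp(-4*x) + C2*exp(-4*x)*sin(2*x).
Try w_p = A*cos(3*x) + B*sin(3*x). Substituting and equating the coefficients of cos(3x) and sin(3x) gives A = -11/697, B = -24/697, so w_p = -24*sin(3*x)/697 - 11*cos(3*x)/697.

w = -24*sin(3*x)/697 - 11*cos(3*x)/697 + C1*cos(2*x)*exp(-4*x) + C2*exp(-4*x)*sin(2*x)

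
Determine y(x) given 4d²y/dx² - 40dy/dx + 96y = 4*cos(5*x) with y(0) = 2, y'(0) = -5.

Divide through by 4: y'' - 10y' + 24y = cos(5*x).
Characteristic equation r² - 10r + 24 = 0 factors as (r - 6)(r - 4) = 0, so r = 6, 4.
Hence y_h = C1*exp(6*x) + C2*exp(4*x).
Try y_p = A*cos(5*x) + B*sin(5*x). Substituting and equating the coefficients of cos(5x) and sin(5x) gives A = -1/2501, B = -50/2501, so y_p = -50*sin(5*x)/2501 - cos(5*x)/2501.
General solution: y = -50*sin(5*x)/2501 - cos(5*x)/2501 + C1*exp(6*x) + C2*exp(4*x).
Apply the initial conditions: y(0) = -1/2501 + C1 + C2 = 2 and y'(0) = -250/2501 + 4*C2 + 6*C1 = -5. Solving gives C1 = -787/122, C2 = 693/82.

y = -787*exp(6*x)/122 - 50*sin(5*x)/2501 - cos(5*x)/2501 + 693*exp(4*x)/82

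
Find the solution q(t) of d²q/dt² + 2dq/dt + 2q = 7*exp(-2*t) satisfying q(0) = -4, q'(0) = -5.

Characteristic equation r² + 2r + 2 = 0 has discriminant (2)² - 4·(2) = -4 < 0, so r = -1 ± i.
Hence q_h = C1*cos(t)*exp(-t) + C2*exp(-t)*sin(t).
Try q_p = A*exp(-2*t). Substituting into the equation and dividing by exp(-2*t) gives A = 7/2, so q_p = 7*exp(-2*t)/2.
General solution: q = 7*exp(-2*t)/2 + C1*cos(t)*exp(-t) + C2*exp(-t)*sin(t).
Apply the initial conditions: q(0) = 7/2 + C1 = -4 and q'(0) = -7 + C2 - C1 = -5. Solving gives C1 = -15/2, C2 = -11/2.

q = 7*exp(-2*t)/2 - 15*cos(t)*exp(-t)/2 - 11*exp(-t)*sin(t)/2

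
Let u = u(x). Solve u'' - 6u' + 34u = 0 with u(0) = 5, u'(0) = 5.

Characteristic equation r² - 6r + 34 = 0 has discriminant (-6)² - 4·(34) = -100 < 0, so r = 3 ± 5i.
Hence u_h = C1*cos(5*x)*exp(3*x) + C2*exp(3*x)*sin(5*x).
Apply the initial conditions: u(0) = C1 = 5 and u'(0) = 3*C1 + 5*C2 = 5. Solving gives C1 = 5, C2 = -2.

u = -2*exp(3*x)*sin(5*x) + 5*cos(5*x)*exp(3*x)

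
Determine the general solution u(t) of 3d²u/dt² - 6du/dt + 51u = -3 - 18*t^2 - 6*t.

Divide through by 3: u'' - 2u' + 17u = -1 - 6*t^2 - 2*t.
Characteristic equation r² - 2r + 17 = 0 has discriminant (-2)² - 4·(17) = -64 < 0, so r = 1 ± 4i.
Hence u_h = C1*cos(4*t)*exp(t) + C2*exp(t)*sin(4*t).
For the particular solution try u_p = A0 + A1*t + A2*t^2. Substituting and matching coefficients of each power of t gives A0 = -201/4913, A1 = -58/289, A2 = -6/17, so u_p = -201/4913 - 58*t/289 - 6*t^2/17.

u = -201/4913 - 58*t/289 - 6*t**2/17 + C1*cos(4*t)*exp(t) + C2*exp(t)*sin(4*t)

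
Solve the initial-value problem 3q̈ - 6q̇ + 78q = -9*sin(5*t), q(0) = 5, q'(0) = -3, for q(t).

q = -30*cos(5*t)/101 - 3*sin(5*t)/101 - 823*exp(t)*sin(5*t)/505 + 535*cos(5*t)*exp(t)/101

Divide through by 3: q'' - 2q' + 26q = -3*sin(5*t).
Characteristic equation r² - 2r + 26 = 0 has discriminant (-2)² - 4·(26) = -100 < 0, so r = 1 ± 5i.
Hence q_h = C1*cos(5*t)*exp(t) + C2*exp(t)*sin(5*t).
Try q_p = A*cos(5*t) + B*sin(5*t). Substituting and equating the coefficients of cos(5t) and sin(5t) gives A = -30/101, B = -3/101, so q_p = -30*cos(5*t)/101 - 3*sin(5*t)/101.
General solution: q = -30*cos(5*t)/101 - 3*sin(5*t)/101 + C1*cos(5*t)*exp(t) + C2*exp(t)*sin(5*t).
Apply the initial conditions: q(0) = -30/101 + C1 = 5 and q'(0) = -15/101 + C1 + 5*C2 = -3. Solving gives C1 = 535/101, C2 = -823/505.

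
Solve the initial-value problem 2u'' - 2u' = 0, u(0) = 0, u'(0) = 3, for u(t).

u = -3 + 3*exp(t)

Divide through by 2: u'' - u' = 0.
Characteristic equation r² - r = 0 factors as (r - 1)r = 0, so r = 1, 0.
Hence u_h = C1*exp(t) + C2.
Apply the initial conditions: u(0) = C1 + C2 = 0 and u'(0) = C1 = 3. Solving gives C1 = 3, C2 = -3.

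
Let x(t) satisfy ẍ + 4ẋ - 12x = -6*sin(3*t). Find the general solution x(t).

x = 8*cos(3*t)/65 + 14*sin(3*t)/65 + C1*exp(2*t) + C2*exp(-6*t)

Characteristic equation r² + 4r - 12 = 0 factors as (r - 2)(r + 6) = 0, so r = 2, -6.
Hence x_h = C1*exp(2*t) + C2*exp(-6*t).
Try x_p = A*cos(3*t) + B*sin(3*t). Substituting and equating the coefficients of cos(3t) and sin(3t) gives A = 8/65, B = 14/65, so x_p = 8*cos(3*t)/65 + 14*sin(3*t)/65.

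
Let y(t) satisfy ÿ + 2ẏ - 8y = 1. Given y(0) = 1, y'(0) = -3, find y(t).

y = -1/8 + exp(2*t)/4 + 7*exp(-4*t)/8

Characteristic equation r² + 2r - 8 = 0 factors as (r + 4)(r - 2) = 0, so r = -4, 2.
Hence y_h = C1*exp(-4*t) + C2*exp(2*t).
For the particular solution try y_p = A0. Substituting and matching coefficients of each power of t gives A0 = -1/8, so y_p = -1/8.
General solution: y = -1/8 + C1*exp(-4*t) + C2*exp(2*t).
Apply the initial conditions: y(0) = -1/8 + C1 + C2 = 1 and y'(0) = -4*C1 + 2*C2 = -3. Solving gives C1 = 7/8, C2 = 1/4.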